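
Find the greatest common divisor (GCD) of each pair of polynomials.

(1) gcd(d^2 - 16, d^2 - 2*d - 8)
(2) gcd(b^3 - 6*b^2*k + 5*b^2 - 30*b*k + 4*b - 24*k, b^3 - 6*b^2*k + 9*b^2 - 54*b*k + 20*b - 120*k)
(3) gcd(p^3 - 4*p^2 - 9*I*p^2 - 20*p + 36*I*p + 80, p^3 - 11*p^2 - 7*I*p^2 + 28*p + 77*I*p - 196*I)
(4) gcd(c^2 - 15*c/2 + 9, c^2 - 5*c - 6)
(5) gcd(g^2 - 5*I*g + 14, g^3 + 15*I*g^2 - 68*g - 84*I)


(1) = d - 4
(2) = gcd((b + 1)*(b + 4)*(b - 6*k), (b + 4)*(b + 5)*(b - 6*k)) = b^2 - 6*b*k + 4*b - 24*k
(3) = p - 4
(4) = c - 6
(5) = g + 2*I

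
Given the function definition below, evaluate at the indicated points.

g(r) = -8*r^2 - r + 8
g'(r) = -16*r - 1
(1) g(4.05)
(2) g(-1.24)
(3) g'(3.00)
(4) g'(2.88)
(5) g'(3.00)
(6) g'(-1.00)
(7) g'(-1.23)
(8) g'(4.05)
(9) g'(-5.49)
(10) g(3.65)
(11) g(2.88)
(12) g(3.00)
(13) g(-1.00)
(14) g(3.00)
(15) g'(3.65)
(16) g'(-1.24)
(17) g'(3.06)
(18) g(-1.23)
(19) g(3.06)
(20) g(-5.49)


(1) = -127.27
(2) = -3.06
(3) = -49.00
(4) = -47.08
(5) = -49.00
(6) = 15.00
(7) = 18.68
(8) = -65.80
(9) = 86.84
(10) = -102.23
(11) = -61.24
(12) = -67.00
(13) = 1.00
(14) = -67.00
(15) = -59.40
(16) = 18.84
(17) = -49.96
(18) = -2.87
(19) = -69.97
(20) = -227.63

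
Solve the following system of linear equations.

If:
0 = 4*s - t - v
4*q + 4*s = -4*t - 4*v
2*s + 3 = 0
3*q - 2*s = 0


Then:
No Solution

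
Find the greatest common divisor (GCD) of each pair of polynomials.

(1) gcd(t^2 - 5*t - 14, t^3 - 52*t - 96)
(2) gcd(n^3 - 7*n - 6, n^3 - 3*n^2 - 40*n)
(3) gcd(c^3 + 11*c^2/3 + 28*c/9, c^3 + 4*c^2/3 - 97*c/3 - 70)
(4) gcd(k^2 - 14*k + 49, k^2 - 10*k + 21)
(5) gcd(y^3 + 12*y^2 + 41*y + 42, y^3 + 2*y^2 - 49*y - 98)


(1) = gcd((t - 7)*(t + 2), (t - 8)*(t + 2)*(t + 6)) = t + 2
(2) = gcd((n - 3)*(n + 1)*(n + 2), n*(n - 8)*(n + 5)) = 1
(3) = gcd(c*(c + 4/3)*(c + 7/3), (c - 6)*(c + 7/3)*(c + 5)) = c + 7/3
(4) = k - 7
(5) = y^2 + 9*y + 14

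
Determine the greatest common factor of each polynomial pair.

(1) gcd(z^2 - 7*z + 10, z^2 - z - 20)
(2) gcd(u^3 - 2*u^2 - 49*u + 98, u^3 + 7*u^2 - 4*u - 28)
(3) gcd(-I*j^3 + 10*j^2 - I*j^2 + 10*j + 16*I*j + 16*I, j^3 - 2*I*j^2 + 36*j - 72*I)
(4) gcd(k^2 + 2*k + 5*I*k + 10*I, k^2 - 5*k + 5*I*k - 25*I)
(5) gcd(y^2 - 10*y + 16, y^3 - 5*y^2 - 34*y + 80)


(1) = gcd((z - 5)*(z - 2), (z - 5)*(z + 4)) = z - 5
(2) = gcd((u - 7)*(u - 2)*(u + 7), (u - 2)*(u + 2)*(u + 7)) = u^2 + 5*u - 14
(3) = 1
(4) = k + 5*I
(5) = gcd((y - 8)*(y - 2), (y - 8)*(y - 2)*(y + 5)) = y^2 - 10*y + 16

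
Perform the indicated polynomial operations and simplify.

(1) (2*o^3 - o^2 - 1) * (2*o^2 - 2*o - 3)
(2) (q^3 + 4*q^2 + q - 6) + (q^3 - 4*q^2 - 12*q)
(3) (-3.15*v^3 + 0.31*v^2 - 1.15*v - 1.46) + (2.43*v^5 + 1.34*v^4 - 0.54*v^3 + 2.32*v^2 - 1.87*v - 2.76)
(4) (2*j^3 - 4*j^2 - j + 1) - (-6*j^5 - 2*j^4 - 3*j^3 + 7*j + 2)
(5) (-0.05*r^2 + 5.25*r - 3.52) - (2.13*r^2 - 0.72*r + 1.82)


(1) = 4*o^5 - 6*o^4 - 4*o^3 + o^2 + 2*o + 3
(2) = 2*q^3 - 11*q - 6
(3) = 2.43*v^5 + 1.34*v^4 - 3.69*v^3 + 2.63*v^2 - 3.02*v - 4.22
(4) = 6*j^5 + 2*j^4 + 5*j^3 - 4*j^2 - 8*j - 1
(5) = -2.18*r^2 + 5.97*r - 5.34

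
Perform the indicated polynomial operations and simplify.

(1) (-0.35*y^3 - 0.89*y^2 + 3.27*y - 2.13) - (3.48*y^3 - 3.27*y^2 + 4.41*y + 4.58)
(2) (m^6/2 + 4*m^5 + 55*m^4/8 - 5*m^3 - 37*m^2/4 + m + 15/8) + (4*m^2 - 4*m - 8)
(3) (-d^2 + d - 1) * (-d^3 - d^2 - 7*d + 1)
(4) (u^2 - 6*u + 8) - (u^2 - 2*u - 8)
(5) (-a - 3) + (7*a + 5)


(1) = -3.83*y^3 + 2.38*y^2 - 1.14*y - 6.71
(2) = m^6/2 + 4*m^5 + 55*m^4/8 - 5*m^3 - 21*m^2/4 - 3*m - 49/8
(3) = d^5 + 7*d^3 - 7*d^2 + 8*d - 1
(4) = 16 - 4*u
(5) = 6*a + 2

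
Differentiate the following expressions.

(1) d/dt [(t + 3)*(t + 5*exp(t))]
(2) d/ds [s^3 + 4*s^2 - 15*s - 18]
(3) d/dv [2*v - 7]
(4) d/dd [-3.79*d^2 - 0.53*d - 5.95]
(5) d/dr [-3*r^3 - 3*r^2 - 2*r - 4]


(1) = t + (t + 3)*(5*exp(t) + 1) + 5*exp(t)
(2) = 3*s^2 + 8*s - 15
(3) = 2
(4) = -7.58*d - 0.53
(5) = -9*r^2 - 6*r - 2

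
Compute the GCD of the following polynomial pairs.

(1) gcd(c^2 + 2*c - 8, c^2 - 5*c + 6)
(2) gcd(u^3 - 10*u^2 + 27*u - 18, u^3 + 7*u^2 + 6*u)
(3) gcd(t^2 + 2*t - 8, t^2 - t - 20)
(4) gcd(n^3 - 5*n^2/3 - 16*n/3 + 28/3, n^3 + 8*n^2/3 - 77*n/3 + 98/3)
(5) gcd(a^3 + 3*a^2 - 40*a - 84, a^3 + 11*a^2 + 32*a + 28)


(1) = gcd((c - 2)*(c + 4), (c - 3)*(c - 2)) = c - 2
(2) = gcd((u - 6)*(u - 3)*(u - 1), u*(u + 1)*(u + 6)) = 1
(3) = t + 4
(4) = gcd((n - 2)^2*(n + 7/3), (n - 7/3)*(n - 2)*(n + 7)) = n - 2
(5) = gcd((a - 6)*(a + 2)*(a + 7), (a + 2)^2*(a + 7)) = a^2 + 9*a + 14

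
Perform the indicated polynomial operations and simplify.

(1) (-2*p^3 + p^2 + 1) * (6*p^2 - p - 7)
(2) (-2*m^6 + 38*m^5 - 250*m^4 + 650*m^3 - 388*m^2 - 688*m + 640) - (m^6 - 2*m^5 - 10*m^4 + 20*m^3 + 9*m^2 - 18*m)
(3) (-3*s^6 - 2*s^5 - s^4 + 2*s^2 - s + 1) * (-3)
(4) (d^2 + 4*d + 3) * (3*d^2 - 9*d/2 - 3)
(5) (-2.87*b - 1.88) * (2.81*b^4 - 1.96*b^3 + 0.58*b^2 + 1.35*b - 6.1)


(1) = -12*p^5 + 8*p^4 + 13*p^3 - p^2 - p - 7
(2) = -3*m^6 + 40*m^5 - 240*m^4 + 630*m^3 - 397*m^2 - 670*m + 640
(3) = 9*s^6 + 6*s^5 + 3*s^4 - 6*s^2 + 3*s - 3
(4) = 3*d^4 + 15*d^3/2 - 12*d^2 - 51*d/2 - 9
(5) = -8.0647*b^5 + 0.3424*b^4 + 2.0202*b^3 - 4.9649*b^2 + 14.969*b + 11.468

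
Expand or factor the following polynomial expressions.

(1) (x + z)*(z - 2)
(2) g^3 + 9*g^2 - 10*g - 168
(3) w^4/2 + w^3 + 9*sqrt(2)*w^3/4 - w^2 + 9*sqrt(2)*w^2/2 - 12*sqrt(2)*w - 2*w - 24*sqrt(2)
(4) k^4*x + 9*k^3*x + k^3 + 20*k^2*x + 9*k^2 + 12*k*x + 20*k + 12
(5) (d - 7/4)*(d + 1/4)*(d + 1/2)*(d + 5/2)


(1) = x*z - 2*x + z^2 - 2*z
(2) = (g - 4)*(g + 6)*(g + 7)
(3) = (w/2 + 1)*(w - 3*sqrt(2)/2)*(w + 2*sqrt(2))*(w + 4*sqrt(2))
(4) = (k + 1)*(k + 2)*(k + 6)*(k*x + 1)
(5) = d^4 + 3*d^3/2 - 59*d^2/16 - 51*d/16 - 35/64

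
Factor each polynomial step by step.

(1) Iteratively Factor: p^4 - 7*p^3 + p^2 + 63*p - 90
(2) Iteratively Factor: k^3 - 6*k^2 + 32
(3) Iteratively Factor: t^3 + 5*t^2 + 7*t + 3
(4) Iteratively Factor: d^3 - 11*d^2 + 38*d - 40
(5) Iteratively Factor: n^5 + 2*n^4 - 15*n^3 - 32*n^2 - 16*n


(1) = (p - 2)*(p^3 - 5*p^2 - 9*p + 45) = (p - 5)*(p - 2)*(p^2 - 9) = (p - 5)*(p - 3)*(p - 2)*(p + 3)
(2) = (k - 4)*(k^2 - 2*k - 8) = (k - 4)*(k + 2)*(k - 4)
(3) = (t + 3)*(t^2 + 2*t + 1) = (t + 1)*(t + 3)*(t + 1)
(4) = (d - 4)*(d^2 - 7*d + 10) = (d - 5)*(d - 4)*(d - 2)
(5) = (n)*(n^4 + 2*n^3 - 15*n^2 - 32*n - 16) = n*(n + 1)*(n^3 + n^2 - 16*n - 16) = n*(n - 4)*(n + 1)*(n^2 + 5*n + 4) = n*(n - 4)*(n + 1)^2*(n + 4)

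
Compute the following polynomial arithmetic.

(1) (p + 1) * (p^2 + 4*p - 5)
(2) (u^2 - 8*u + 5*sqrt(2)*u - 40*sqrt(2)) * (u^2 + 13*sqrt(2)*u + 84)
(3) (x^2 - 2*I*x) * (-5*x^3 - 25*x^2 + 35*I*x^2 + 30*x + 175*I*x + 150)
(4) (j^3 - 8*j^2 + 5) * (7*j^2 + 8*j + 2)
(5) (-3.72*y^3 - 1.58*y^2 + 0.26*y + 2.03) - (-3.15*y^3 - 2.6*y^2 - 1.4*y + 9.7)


(1) = p^3 + 5*p^2 - p - 5
(2) = u^4 - 8*u^3 + 18*sqrt(2)*u^3 - 144*sqrt(2)*u^2 + 214*u^2 - 1712*u + 420*sqrt(2)*u - 3360*sqrt(2)
(3) = -5*x^5 - 25*x^4 + 45*I*x^4 + 100*x^3 + 225*I*x^3 + 500*x^2 - 60*I*x^2 - 300*I*x
(4) = 7*j^5 - 48*j^4 - 62*j^3 + 19*j^2 + 40*j + 10
(5) = -0.57*y^3 + 1.02*y^2 + 1.66*y - 7.67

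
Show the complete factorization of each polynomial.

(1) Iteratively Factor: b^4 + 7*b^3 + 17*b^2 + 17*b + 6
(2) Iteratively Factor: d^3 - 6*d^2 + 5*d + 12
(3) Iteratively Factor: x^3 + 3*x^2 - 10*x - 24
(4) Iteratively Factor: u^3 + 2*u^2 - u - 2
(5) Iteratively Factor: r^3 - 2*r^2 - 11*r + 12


(1) = (b + 1)*(b^3 + 6*b^2 + 11*b + 6) = (b + 1)^2*(b^2 + 5*b + 6) = (b + 1)^2*(b + 2)*(b + 3)
(2) = (d + 1)*(d^2 - 7*d + 12) = (d - 3)*(d + 1)*(d - 4)
(3) = (x - 3)*(x^2 + 6*x + 8) = (x - 3)*(x + 2)*(x + 4)
(4) = (u + 2)*(u^2 - 1) = (u + 1)*(u + 2)*(u - 1)
(5) = (r - 1)*(r^2 - r - 12) = (r - 1)*(r + 3)*(r - 4)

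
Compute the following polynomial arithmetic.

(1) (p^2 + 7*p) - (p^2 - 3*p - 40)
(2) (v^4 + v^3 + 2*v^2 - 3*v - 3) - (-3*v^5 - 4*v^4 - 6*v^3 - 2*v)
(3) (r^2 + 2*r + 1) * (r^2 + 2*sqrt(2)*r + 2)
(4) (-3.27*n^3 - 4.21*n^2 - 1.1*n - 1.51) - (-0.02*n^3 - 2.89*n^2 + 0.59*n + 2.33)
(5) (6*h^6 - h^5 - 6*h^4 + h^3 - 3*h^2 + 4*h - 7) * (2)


(1) = 10*p + 40
(2) = 3*v^5 + 5*v^4 + 7*v^3 + 2*v^2 - v - 3
(3) = r^4 + 2*r^3 + 2*sqrt(2)*r^3 + 3*r^2 + 4*sqrt(2)*r^2 + 2*sqrt(2)*r + 4*r + 2
(4) = -3.25*n^3 - 1.32*n^2 - 1.69*n - 3.84
(5) = 12*h^6 - 2*h^5 - 12*h^4 + 2*h^3 - 6*h^2 + 8*h - 14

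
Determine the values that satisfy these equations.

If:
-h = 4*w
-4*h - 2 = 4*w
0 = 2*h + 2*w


Then:
No Solution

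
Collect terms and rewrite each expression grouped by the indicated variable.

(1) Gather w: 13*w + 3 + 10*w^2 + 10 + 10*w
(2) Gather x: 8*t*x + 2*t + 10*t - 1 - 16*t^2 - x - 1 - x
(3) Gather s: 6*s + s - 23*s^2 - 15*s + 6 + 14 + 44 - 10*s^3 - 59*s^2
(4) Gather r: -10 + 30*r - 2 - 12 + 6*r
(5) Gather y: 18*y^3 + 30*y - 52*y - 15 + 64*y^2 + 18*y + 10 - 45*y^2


(1) = 10*w^2 + 23*w + 13
(2) = -16*t^2 + 12*t + x*(8*t - 2) - 2
(3) = -10*s^3 - 82*s^2 - 8*s + 64
(4) = 36*r - 24
(5) = 18*y^3 + 19*y^2 - 4*y - 5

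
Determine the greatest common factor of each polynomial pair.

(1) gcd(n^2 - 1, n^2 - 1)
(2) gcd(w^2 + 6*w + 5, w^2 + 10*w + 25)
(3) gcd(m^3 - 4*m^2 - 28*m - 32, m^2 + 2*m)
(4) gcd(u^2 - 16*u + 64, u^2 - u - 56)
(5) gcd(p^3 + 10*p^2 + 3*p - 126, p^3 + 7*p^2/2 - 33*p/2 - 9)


(1) = n^2 - 1
(2) = gcd((w + 1)*(w + 5), (w + 5)^2) = w + 5
(3) = m + 2
(4) = u - 8
(5) = p^2 + 3*p - 18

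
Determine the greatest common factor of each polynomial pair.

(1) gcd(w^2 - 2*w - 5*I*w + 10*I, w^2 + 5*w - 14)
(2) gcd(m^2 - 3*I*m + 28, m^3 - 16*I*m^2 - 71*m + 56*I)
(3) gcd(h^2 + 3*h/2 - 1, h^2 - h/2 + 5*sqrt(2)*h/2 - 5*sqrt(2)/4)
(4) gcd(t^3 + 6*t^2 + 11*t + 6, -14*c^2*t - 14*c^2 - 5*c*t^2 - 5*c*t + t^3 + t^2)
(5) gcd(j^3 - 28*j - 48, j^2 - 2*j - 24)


(1) = w - 2
(2) = m - 7*I
(3) = gcd((h - 1/2)*(h + 2), (h - 1/2)*(h + 5*sqrt(2)/2)) = h - 1/2
(4) = t + 1
(5) = j^2 - 2*j - 24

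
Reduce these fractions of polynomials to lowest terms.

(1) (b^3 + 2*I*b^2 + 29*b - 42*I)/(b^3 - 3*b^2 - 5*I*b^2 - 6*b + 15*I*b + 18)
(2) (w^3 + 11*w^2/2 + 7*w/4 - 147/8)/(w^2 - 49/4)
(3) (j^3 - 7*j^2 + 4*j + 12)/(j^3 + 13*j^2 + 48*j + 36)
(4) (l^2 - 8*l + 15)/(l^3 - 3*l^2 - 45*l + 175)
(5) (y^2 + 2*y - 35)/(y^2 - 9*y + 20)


(1) = (b + 7*I)/(b - 3)
(2) = (4*w^2 + 8*w - 21)/(4*w - 14)
(3) = (j^2 - 8*j + 12)/(j^2 + 12*j + 36)
(4) = (l - 3)/(l^2 + 2*l - 35)
(5) = (y + 7)/(y - 4)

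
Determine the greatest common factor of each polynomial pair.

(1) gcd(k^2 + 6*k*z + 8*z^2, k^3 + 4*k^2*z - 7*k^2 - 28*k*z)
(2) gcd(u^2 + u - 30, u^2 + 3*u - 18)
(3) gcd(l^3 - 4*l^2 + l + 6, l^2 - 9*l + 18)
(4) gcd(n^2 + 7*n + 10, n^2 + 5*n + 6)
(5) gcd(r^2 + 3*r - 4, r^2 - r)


(1) = k + 4*z
(2) = u + 6
(3) = l - 3
(4) = gcd((n + 2)*(n + 5), (n + 2)*(n + 3)) = n + 2
(5) = gcd((r - 1)*(r + 4), r*(r - 1)) = r - 1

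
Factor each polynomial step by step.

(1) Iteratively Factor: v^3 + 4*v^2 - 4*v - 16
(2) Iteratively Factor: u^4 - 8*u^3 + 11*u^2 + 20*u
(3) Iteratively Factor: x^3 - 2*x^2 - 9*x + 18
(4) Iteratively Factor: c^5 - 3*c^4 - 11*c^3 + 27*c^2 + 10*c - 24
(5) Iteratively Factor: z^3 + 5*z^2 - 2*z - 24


(1) = (v + 4)*(v^2 - 4) = (v - 2)*(v + 4)*(v + 2)
(2) = (u - 5)*(u^3 - 3*u^2 - 4*u) = u*(u - 5)*(u^2 - 3*u - 4) = u*(u - 5)*(u - 4)*(u + 1)
(3) = (x - 2)*(x^2 - 9) = (x - 3)*(x - 2)*(x + 3)
(4) = (c - 4)*(c^4 + c^3 - 7*c^2 - c + 6) = (c - 4)*(c + 1)*(c^3 - 7*c + 6) = (c - 4)*(c - 2)*(c + 1)*(c^2 + 2*c - 3) = (c - 4)*(c - 2)*(c - 1)*(c + 1)*(c + 3)
(5) = (z - 2)*(z^2 + 7*z + 12) = (z - 2)*(z + 3)*(z + 4)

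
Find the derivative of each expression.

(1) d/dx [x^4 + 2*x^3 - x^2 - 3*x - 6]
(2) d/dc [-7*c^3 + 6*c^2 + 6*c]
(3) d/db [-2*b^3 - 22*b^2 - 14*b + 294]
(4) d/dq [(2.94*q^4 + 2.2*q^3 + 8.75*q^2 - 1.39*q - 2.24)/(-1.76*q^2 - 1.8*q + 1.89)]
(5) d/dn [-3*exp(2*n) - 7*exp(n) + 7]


(1) = 4*x^3 + 6*x^2 - 2*x - 3
(2) = -21*c^2 + 12*c + 6
(3) = -6*b^2 - 44*b - 14
(4) = (-10.3488*q^5 - 19.748*q^4 + 14.3064*q^3 - 5.7224*q^2 + 25.1902*q - 6.6591)/(3.0976*q^4 + 6.336*q^3 - 3.4128*q^2 - 6.804*q + 3.5721)
(5) = (-6*exp(n) - 7)*exp(n)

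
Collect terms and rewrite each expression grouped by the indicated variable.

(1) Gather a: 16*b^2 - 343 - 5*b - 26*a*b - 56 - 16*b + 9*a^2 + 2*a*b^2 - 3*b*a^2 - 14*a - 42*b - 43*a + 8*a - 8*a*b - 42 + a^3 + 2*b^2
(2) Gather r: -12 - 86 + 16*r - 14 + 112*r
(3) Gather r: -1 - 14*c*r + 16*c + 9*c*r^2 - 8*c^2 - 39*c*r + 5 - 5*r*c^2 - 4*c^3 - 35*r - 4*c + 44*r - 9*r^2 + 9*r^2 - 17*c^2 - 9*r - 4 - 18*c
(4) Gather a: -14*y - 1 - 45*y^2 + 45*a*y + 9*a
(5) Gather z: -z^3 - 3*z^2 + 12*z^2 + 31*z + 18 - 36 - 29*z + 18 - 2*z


(1) = a^3 + a^2*(9 - 3*b) + a*(2*b^2 - 34*b - 49) + 18*b^2 - 63*b - 441
(2) = 128*r - 112
(3) = -4*c^3 - 25*c^2 + 9*c*r^2 - 6*c + r*(-5*c^2 - 53*c)
(4) = a*(45*y + 9) - 45*y^2 - 14*y - 1
(5) = -z^3 + 9*z^2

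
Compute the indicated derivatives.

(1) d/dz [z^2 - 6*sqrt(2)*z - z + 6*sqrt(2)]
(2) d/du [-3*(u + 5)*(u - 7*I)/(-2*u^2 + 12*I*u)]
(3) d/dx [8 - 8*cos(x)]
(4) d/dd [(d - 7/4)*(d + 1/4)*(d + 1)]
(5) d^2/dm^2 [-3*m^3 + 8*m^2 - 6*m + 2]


(1) = 2*z - 6*sqrt(2) - 1
(2) = 3*(u*(u - 6*I)*(2*u + 5 - 7*I) - 2*(u + 5)*(u - 7*I)*(u - 3*I))/(2*u^2*(u - 6*I)^2)
(3) = 8*sin(x)
(4) = 3*d^2 - d - 31/16
(5) = 16 - 18*m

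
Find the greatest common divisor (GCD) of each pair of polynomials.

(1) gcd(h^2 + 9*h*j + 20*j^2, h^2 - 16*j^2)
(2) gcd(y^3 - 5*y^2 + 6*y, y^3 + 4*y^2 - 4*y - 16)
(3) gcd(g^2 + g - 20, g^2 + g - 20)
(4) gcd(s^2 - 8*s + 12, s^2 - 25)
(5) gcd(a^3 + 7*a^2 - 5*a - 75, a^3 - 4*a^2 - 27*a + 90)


(1) = gcd((h + 4*j)*(h + 5*j), (h - 4*j)*(h + 4*j)) = h + 4*j
(2) = y - 2
(3) = g^2 + g - 20
(4) = 1
(5) = gcd((a - 3)*(a + 5)^2, (a - 6)*(a - 3)*(a + 5)) = a^2 + 2*a - 15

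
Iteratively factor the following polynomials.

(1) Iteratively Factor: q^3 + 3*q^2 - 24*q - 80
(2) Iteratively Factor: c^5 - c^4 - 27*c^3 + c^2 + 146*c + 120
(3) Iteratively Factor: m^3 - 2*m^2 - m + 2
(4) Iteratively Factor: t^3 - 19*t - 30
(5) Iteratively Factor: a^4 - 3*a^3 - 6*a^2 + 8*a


(1) = (q + 4)*(q^2 - q - 20) = (q - 5)*(q + 4)*(q + 4)
(2) = (c - 5)*(c^4 + 4*c^3 - 7*c^2 - 34*c - 24) = (c - 5)*(c - 3)*(c^3 + 7*c^2 + 14*c + 8) = (c - 5)*(c - 3)*(c + 4)*(c^2 + 3*c + 2) = (c - 5)*(c - 3)*(c + 2)*(c + 4)*(c + 1)
(3) = (m - 2)*(m^2 - 1) = (m - 2)*(m - 1)*(m + 1)
(4) = (t + 3)*(t^2 - 3*t - 10) = (t + 2)*(t + 3)*(t - 5)
(5) = (a - 4)*(a^3 + a^2 - 2*a) = a*(a - 4)*(a^2 + a - 2) = a*(a - 4)*(a - 1)*(a + 2)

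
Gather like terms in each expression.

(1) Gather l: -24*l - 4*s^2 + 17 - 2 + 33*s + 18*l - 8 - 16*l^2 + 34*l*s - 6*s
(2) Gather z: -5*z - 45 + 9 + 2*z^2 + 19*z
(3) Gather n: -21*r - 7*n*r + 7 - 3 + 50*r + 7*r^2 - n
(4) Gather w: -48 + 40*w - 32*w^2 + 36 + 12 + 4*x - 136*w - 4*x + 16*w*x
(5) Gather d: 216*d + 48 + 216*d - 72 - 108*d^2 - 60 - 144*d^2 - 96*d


(1) = -16*l^2 + l*(34*s - 6) - 4*s^2 + 27*s + 7
(2) = 2*z^2 + 14*z - 36
(3) = n*(-7*r - 1) + 7*r^2 + 29*r + 4
(4) = -32*w^2 + w*(16*x - 96)
(5) = -252*d^2 + 336*d - 84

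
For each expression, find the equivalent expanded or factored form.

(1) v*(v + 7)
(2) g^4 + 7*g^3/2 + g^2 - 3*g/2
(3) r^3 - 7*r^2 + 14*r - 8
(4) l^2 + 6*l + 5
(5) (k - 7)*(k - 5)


(1) = v^2 + 7*v
(2) = g*(g - 1/2)*(g + 1)*(g + 3)
(3) = (r - 4)*(r - 2)*(r - 1)
(4) = (l + 1)*(l + 5)
(5) = k^2 - 12*k + 35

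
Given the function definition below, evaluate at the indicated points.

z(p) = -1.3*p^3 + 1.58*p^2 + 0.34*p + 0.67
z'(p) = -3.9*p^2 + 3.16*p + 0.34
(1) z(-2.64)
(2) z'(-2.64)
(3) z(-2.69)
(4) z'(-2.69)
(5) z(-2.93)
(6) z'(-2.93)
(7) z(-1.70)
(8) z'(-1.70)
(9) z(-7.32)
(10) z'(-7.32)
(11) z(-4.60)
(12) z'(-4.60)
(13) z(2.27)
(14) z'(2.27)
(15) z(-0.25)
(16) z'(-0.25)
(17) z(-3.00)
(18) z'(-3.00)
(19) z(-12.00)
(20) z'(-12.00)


(1) = 34.70
(2) = -35.18
(3) = 36.49
(4) = -36.38
(5) = 45.94
(6) = -42.40
(7) = 11.05
(8) = -16.30
(9) = 592.73
(10) = -231.76
(11) = 159.08
(12) = -96.72
(13) = -5.62
(14) = -12.58
(15) = 0.70
(16) = -0.69
(17) = 48.97
(18) = -44.24
(19) = 2470.51
(20) = -599.18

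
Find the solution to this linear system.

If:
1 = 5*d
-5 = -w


Then:
d = 1/5
w = 5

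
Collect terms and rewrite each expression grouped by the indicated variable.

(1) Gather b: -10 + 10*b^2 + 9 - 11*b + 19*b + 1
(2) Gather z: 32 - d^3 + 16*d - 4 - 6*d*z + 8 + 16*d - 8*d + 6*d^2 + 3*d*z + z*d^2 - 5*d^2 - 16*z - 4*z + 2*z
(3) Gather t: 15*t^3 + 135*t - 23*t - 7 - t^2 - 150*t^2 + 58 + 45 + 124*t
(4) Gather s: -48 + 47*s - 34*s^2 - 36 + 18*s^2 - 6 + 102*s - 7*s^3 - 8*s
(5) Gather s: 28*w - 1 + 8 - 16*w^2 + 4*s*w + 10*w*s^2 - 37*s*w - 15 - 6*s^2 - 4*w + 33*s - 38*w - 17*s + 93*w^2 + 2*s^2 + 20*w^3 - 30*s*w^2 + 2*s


(1) = 10*b^2 + 8*b
(2) = -d^3 + d^2 + 24*d + z*(d^2 - 3*d - 18) + 36
(3) = 15*t^3 - 151*t^2 + 236*t + 96
(4) = -7*s^3 - 16*s^2 + 141*s - 90
(5) = s^2*(10*w - 4) + s*(-30*w^2 - 33*w + 18) + 20*w^3 + 77*w^2 - 14*w - 8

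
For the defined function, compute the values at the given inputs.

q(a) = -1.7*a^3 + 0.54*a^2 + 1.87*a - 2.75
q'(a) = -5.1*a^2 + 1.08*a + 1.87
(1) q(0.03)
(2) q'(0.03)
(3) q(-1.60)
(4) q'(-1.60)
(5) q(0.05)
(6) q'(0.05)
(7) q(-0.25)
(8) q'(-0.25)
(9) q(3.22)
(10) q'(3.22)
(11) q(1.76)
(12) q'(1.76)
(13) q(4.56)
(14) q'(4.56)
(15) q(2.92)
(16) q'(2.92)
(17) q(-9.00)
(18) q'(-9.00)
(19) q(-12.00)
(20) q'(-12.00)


(1) = -2.69
(2) = 1.90
(3) = 2.60
(4) = -12.91
(5) = -2.66
(6) = 1.91
(7) = -3.16
(8) = 1.28
(9) = -47.89
(10) = -47.53
(11) = -7.05
(12) = -12.03
(13) = -144.19
(14) = -99.25
(15) = -35.01
(16) = -38.46
(17) = 1263.46
(18) = -420.95
(19) = 2990.17
(20) = -745.49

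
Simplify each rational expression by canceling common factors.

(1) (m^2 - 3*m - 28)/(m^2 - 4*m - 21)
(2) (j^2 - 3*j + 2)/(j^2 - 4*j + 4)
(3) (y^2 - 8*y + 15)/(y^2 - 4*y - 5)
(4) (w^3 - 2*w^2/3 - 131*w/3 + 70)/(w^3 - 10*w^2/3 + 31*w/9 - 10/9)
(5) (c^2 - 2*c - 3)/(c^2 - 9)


(1) = (m + 4)/(m + 3)
(2) = (j - 1)/(j - 2)
(3) = (y - 3)/(y + 1)
(4) = (3*w^2 + 3*w - 126)/(3*w^2 - 5*w + 2)
(5) = (c + 1)/(c + 3)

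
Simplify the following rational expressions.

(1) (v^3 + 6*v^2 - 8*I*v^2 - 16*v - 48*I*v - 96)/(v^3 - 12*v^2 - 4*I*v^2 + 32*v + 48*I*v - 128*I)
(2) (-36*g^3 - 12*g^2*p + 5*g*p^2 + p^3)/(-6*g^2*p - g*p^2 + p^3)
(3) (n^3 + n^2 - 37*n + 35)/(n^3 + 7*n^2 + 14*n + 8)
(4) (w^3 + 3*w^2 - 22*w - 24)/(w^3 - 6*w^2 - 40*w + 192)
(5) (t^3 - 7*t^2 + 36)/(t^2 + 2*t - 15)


(1) = (v^2 + v*(6 - 4*I) - 24*I)/(v^2 - 12*v + 32)
(2) = (6*g + p)/p
(3) = (n^3 + n^2 - 37*n + 35)/(n^3 + 7*n^2 + 14*n + 8)
(4) = (w + 1)/(w - 8)
(5) = (t^2 - 4*t - 12)/(t + 5)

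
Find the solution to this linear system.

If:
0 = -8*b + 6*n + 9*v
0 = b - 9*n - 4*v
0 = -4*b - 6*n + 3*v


Then:
b = 0
n = 0
v = 0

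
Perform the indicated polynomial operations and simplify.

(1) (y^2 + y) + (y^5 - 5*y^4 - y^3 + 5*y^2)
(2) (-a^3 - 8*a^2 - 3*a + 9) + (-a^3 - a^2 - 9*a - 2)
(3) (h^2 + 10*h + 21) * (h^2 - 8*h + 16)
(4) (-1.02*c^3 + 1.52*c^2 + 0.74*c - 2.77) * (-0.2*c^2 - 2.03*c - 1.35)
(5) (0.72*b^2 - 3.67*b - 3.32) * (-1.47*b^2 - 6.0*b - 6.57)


(1) = y^5 - 5*y^4 - y^3 + 6*y^2 + y
(2) = -2*a^3 - 9*a^2 - 12*a + 7
(3) = h^4 + 2*h^3 - 43*h^2 - 8*h + 336
(4) = 0.204*c^5 + 1.7666*c^4 - 1.8566*c^3 - 3.0002*c^2 + 4.6241*c + 3.7395
(5) = -1.0584*b^4 + 1.0749*b^3 + 22.17*b^2 + 44.0319*b + 21.8124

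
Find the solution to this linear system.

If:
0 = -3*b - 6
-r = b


Then:
b = -2
r = 2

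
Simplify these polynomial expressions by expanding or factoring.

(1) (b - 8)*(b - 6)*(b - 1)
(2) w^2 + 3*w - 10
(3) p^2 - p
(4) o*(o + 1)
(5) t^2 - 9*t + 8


(1) = b^3 - 15*b^2 + 62*b - 48
(2) = (w - 2)*(w + 5)
(3) = p*(p - 1)
(4) = o^2 + o
(5) = (t - 8)*(t - 1)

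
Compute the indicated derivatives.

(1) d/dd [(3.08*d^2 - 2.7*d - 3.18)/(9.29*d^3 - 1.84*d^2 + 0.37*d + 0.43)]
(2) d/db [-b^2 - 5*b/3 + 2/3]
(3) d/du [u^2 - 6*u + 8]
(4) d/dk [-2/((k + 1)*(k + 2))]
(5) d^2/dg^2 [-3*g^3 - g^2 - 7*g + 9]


(1) = (-28.6132*d^4 + 50.166*d^3 + 84.7982*d^2 - 9.0536*d + 0.0156)/(86.3041*d^6 - 34.1872*d^5 + 10.2602*d^4 + 6.6278*d^3 - 1.4455*d^2 + 0.3182*d + 0.1849)
(2) = -2*b - 5/3
(3) = 2*u - 6
(4) = 2*(2*k + 3)/((k + 1)^2*(k + 2)^2)
(5) = -18*g - 2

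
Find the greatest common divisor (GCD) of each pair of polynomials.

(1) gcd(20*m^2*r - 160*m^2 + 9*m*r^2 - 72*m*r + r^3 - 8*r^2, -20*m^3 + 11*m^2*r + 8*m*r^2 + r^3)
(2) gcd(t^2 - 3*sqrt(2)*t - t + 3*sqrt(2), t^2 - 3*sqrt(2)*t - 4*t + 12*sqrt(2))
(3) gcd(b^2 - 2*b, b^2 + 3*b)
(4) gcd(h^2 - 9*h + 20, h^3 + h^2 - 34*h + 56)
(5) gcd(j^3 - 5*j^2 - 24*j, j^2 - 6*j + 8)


(1) = gcd((4*m + r)*(5*m + r)*(r - 8), (-m + r)*(4*m + r)*(5*m + r)) = 20*m^2 + 9*m*r + r^2
(2) = gcd((t - 1)*(t - 3*sqrt(2)), (t - 4)*(t - 3*sqrt(2))) = t - 3*sqrt(2)
(3) = b
(4) = gcd((h - 5)*(h - 4), (h - 4)*(h - 2)*(h + 7)) = h - 4
(5) = 1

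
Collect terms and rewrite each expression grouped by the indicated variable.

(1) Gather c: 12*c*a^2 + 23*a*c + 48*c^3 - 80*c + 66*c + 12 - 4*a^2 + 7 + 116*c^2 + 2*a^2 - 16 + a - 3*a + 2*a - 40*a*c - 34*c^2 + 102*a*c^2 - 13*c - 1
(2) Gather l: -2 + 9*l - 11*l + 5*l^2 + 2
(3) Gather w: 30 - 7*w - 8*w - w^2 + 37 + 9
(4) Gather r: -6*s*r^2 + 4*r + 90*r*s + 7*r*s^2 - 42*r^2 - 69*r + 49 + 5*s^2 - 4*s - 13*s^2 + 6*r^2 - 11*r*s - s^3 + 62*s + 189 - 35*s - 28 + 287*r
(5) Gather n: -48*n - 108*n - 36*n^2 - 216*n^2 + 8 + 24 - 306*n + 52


(1) = -2*a^2 + 48*c^3 + c^2*(102*a + 82) + c*(12*a^2 - 17*a - 27) + 2
(2) = 5*l^2 - 2*l
(3) = -w^2 - 15*w + 76
(4) = r^2*(-6*s - 36) + r*(7*s^2 + 79*s + 222) - s^3 - 8*s^2 + 23*s + 210
(5) = -252*n^2 - 462*n + 84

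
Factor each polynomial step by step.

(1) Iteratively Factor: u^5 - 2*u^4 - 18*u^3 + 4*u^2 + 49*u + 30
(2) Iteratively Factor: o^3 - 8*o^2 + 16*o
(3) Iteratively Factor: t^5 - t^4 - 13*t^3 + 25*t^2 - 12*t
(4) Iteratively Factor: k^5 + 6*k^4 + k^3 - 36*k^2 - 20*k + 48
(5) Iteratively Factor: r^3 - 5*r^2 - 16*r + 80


(1) = (u + 3)*(u^4 - 5*u^3 - 3*u^2 + 13*u + 10) = (u - 2)*(u + 3)*(u^3 - 3*u^2 - 9*u - 5) = (u - 2)*(u + 1)*(u + 3)*(u^2 - 4*u - 5) = (u - 5)*(u - 2)*(u + 1)*(u + 3)*(u + 1)
(2) = (o - 4)*(o^2 - 4*o) = (o - 4)^2*(o)
(3) = (t - 1)*(t^4 - 13*t^2 + 12*t) = t*(t - 1)*(t^3 - 13*t + 12) = t*(t - 1)*(t + 4)*(t^2 - 4*t + 3) = t*(t - 1)^2*(t + 4)*(t - 3)
(4) = (k - 1)*(k^4 + 7*k^3 + 8*k^2 - 28*k - 48) = (k - 1)*(k + 2)*(k^3 + 5*k^2 - 2*k - 24) = (k - 1)*(k + 2)*(k + 3)*(k^2 + 2*k - 8) = (k - 1)*(k + 2)*(k + 3)*(k + 4)*(k - 2)
(5) = (r - 4)*(r^2 - r - 20) = (r - 5)*(r - 4)*(r + 4)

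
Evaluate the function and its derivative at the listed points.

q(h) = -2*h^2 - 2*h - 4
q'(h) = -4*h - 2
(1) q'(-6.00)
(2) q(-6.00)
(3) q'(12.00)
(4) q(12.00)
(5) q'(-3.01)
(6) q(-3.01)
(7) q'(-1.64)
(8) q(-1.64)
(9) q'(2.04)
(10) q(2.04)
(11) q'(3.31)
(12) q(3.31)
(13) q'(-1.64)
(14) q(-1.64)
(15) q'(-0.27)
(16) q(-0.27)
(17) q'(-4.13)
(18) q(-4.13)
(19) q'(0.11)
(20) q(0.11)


(1) = 22.00
(2) = -64.00
(3) = -50.00
(4) = -316.00
(5) = 10.04
(6) = -16.10
(7) = 4.56
(8) = -6.10
(9) = -10.16
(10) = -16.40
(11) = -15.24
(12) = -32.53
(13) = 4.56
(14) = -6.10
(15) = -0.92
(16) = -3.61
(17) = 14.52
(18) = -29.85
(19) = -2.44
(20) = -4.24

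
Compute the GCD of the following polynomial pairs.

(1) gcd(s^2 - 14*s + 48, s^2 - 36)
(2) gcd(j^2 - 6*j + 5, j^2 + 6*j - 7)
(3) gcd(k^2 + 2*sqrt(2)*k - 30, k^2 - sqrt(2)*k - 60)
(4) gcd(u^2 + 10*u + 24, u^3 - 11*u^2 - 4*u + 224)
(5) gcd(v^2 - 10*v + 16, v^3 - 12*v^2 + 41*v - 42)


(1) = s - 6
(2) = j - 1
(3) = gcd((k - 3*sqrt(2))*(k + 5*sqrt(2)), (k - 6*sqrt(2))*(k + 5*sqrt(2))) = k + 5*sqrt(2)
(4) = gcd((u + 4)*(u + 6), (u - 8)*(u - 7)*(u + 4)) = u + 4
(5) = v - 2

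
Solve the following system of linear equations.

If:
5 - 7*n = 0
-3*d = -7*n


Then:
d = 5/3
n = 5/7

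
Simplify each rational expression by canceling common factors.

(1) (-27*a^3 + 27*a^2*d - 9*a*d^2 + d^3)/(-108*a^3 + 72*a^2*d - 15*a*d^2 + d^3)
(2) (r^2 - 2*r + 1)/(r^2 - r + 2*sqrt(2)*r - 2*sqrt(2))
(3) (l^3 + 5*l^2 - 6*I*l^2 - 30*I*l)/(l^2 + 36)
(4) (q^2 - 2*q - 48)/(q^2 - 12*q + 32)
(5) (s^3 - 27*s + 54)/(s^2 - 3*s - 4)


(1) = (9*a^2 - 6*a*d + d^2)/(36*a^2 - 12*a*d + d^2)
(2) = (r - 1)/(r + 2*sqrt(2))
(3) = (l^2 + 5*l)/(l + 6*I)
(4) = (q + 6)/(q - 4)
(5) = (s^3 - 27*s + 54)/(s^2 - 3*s - 4)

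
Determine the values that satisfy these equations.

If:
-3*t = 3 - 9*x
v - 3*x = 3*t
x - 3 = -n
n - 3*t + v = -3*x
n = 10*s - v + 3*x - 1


Then:
n = 18/5
s = -19/50
t = -14/5
v = -51/5
x = -3/5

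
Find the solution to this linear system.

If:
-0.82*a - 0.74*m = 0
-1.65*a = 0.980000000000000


Then:
a = -0.59
m = 0.66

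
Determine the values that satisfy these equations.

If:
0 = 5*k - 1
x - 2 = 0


Then:
k = 1/5
x = 2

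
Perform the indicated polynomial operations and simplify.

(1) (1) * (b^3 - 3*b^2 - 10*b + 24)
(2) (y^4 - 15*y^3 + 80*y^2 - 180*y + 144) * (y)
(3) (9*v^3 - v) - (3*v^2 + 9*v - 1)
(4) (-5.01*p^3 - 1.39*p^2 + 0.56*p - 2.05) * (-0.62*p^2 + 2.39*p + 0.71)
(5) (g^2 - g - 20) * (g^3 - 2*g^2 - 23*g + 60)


(1) = b^3 - 3*b^2 - 10*b + 24
(2) = y^5 - 15*y^4 + 80*y^3 - 180*y^2 + 144*y
(3) = 9*v^3 - 3*v^2 - 10*v + 1
(4) = 3.1062*p^5 - 11.1121*p^4 - 7.2264*p^3 + 1.6225*p^2 - 4.5019*p - 1.4555
(5) = g^5 - 3*g^4 - 41*g^3 + 123*g^2 + 400*g - 1200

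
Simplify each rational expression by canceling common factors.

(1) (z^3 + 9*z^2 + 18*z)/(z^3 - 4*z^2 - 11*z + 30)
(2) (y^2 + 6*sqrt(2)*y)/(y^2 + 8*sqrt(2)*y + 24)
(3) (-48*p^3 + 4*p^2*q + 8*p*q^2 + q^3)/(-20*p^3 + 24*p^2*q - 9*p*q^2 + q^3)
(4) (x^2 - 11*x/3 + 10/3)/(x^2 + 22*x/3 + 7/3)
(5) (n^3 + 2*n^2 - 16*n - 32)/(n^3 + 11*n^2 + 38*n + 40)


(1) = (z^2 + 6*z)/(z^2 - 7*z + 10)
(2) = y/(y + 2*sqrt(2))
(3) = (24*p^2 + 10*p*q + q^2)/(10*p^2 - 7*p*q + q^2)
(4) = (3*x^2 - 11*x + 10)/(3*x^2 + 22*x + 7)
(5) = (n - 4)/(n + 5)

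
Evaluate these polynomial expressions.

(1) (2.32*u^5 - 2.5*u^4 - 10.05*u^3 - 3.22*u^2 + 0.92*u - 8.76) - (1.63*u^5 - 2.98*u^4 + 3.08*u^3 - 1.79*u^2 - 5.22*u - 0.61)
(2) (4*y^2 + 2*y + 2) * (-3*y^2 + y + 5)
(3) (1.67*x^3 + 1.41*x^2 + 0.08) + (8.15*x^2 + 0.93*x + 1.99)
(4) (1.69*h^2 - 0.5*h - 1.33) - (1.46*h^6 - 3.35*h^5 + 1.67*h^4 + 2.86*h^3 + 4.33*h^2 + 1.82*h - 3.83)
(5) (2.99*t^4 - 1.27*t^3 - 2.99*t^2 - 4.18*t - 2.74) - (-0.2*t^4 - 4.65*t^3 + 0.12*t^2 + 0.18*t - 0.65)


(1) = 0.69*u^5 + 0.48*u^4 - 13.13*u^3 - 1.43*u^2 + 6.14*u - 8.15
(2) = -12*y^4 - 2*y^3 + 16*y^2 + 12*y + 10
(3) = 1.67*x^3 + 9.56*x^2 + 0.93*x + 2.07
(4) = -1.46*h^6 + 3.35*h^5 - 1.67*h^4 - 2.86*h^3 - 2.64*h^2 - 2.32*h + 2.5
(5) = 3.19*t^4 + 3.38*t^3 - 3.11*t^2 - 4.36*t - 2.09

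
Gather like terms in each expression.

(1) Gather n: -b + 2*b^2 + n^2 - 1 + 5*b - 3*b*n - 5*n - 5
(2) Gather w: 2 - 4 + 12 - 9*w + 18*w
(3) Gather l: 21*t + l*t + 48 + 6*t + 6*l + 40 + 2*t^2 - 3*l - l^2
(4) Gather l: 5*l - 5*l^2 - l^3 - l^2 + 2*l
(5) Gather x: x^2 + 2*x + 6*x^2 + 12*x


(1) = 2*b^2 + 4*b + n^2 + n*(-3*b - 5) - 6
(2) = 9*w + 10
(3) = -l^2 + l*(t + 3) + 2*t^2 + 27*t + 88
(4) = -l^3 - 6*l^2 + 7*l
(5) = 7*x^2 + 14*x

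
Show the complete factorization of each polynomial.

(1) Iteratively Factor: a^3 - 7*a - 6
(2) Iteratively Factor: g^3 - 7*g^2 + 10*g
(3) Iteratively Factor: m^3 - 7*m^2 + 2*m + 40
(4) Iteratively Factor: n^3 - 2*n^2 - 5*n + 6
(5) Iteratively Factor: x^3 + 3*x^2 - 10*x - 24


(1) = (a - 3)*(a^2 + 3*a + 2) = (a - 3)*(a + 1)*(a + 2)
(2) = (g - 5)*(g^2 - 2*g) = (g - 5)*(g - 2)*(g)
(3) = (m - 5)*(m^2 - 2*m - 8) = (m - 5)*(m + 2)*(m - 4)
(4) = (n - 1)*(n^2 - n - 6) = (n - 1)*(n + 2)*(n - 3)
(5) = (x + 4)*(x^2 - x - 6) = (x + 2)*(x + 4)*(x - 3)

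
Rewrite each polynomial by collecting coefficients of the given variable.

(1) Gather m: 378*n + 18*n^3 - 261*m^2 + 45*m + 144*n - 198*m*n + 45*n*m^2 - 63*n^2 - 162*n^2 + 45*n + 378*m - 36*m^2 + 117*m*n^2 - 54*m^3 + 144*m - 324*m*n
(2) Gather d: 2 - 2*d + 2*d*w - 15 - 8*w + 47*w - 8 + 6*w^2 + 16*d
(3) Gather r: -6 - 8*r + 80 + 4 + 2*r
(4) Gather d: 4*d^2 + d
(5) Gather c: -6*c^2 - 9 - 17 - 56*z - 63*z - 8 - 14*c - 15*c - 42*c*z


(1) = -54*m^3 + m^2*(45*n - 297) + m*(117*n^2 - 522*n + 567) + 18*n^3 - 225*n^2 + 567*n
(2) = d*(2*w + 14) + 6*w^2 + 39*w - 21
(3) = 78 - 6*r
(4) = 4*d^2 + d
(5) = -6*c^2 + c*(-42*z - 29) - 119*z - 34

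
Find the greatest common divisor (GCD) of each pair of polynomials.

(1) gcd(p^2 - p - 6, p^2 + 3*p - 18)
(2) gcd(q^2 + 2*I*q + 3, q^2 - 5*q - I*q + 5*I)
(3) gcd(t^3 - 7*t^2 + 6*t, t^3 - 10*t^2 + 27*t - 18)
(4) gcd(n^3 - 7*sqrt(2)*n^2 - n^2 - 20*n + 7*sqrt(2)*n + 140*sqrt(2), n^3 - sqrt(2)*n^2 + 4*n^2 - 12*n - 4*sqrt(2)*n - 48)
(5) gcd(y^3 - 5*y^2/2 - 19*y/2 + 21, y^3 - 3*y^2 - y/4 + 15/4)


(1) = gcd((p - 3)*(p + 2), (p - 3)*(p + 6)) = p - 3
(2) = gcd((q - I)*(q + 3*I), (q - 5)*(q - I)) = q - I
(3) = gcd(t*(t - 6)*(t - 1), (t - 6)*(t - 3)*(t - 1)) = t^2 - 7*t + 6
(4) = n + 4
(5) = 1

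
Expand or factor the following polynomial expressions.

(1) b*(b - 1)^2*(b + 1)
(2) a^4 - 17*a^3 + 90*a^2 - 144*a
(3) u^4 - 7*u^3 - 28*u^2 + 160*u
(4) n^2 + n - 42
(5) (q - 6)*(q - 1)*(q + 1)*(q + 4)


(1) = b^4 - b^3 - b^2 + b
(2) = a*(a - 8)*(a - 6)*(a - 3)
(3) = u*(u - 8)*(u - 4)*(u + 5)
(4) = (n - 6)*(n + 7)
(5) = q^4 - 2*q^3 - 25*q^2 + 2*q + 24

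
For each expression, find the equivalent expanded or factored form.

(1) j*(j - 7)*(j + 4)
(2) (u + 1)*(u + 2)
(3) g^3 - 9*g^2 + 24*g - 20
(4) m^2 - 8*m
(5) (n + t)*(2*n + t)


(1) = j^3 - 3*j^2 - 28*j
(2) = u^2 + 3*u + 2
(3) = (g - 5)*(g - 2)^2
(4) = m*(m - 8)
(5) = 2*n^2 + 3*n*t + t^2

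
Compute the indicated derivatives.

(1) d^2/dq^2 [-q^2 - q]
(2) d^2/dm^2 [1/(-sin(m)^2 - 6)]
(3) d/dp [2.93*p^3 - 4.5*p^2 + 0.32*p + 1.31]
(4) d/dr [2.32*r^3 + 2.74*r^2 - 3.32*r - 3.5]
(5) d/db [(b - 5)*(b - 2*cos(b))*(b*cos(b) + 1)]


(1) = -2
(2) = 2*(2*sin(m)^4 - 15*sin(m)^2 + 6)/(sin(m)^2 + 6)^3
(3) = 8.79*p^2 - 9.0*p + 0.32
(4) = 6.96*r^2 + 5.48*r - 3.32
(5) = (5 - b)*(b - 2*cos(b))*(b*sin(b) - cos(b)) + (b - 5)*(b*cos(b) + 1)*(2*sin(b) + 1) + (b - 2*cos(b))*(b*cos(b) + 1)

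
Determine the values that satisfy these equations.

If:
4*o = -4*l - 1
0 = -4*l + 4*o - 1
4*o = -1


Then:
No Solution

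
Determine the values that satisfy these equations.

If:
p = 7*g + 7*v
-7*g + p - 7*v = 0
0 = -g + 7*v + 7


Then:
g = 7*v + 7
p = 56*v + 49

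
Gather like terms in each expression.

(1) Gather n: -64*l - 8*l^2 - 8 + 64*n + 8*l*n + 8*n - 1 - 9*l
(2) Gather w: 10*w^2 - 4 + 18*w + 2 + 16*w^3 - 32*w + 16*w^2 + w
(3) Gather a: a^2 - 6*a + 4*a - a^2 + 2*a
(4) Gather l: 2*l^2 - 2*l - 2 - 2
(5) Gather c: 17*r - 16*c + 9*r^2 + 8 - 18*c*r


(1) = -8*l^2 - 73*l + n*(8*l + 72) - 9
(2) = 16*w^3 + 26*w^2 - 13*w - 2
(3) = 0
(4) = 2*l^2 - 2*l - 4
(5) = c*(-18*r - 16) + 9*r^2 + 17*r + 8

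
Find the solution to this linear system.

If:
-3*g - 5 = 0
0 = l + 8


Then:
g = -5/3
l = -8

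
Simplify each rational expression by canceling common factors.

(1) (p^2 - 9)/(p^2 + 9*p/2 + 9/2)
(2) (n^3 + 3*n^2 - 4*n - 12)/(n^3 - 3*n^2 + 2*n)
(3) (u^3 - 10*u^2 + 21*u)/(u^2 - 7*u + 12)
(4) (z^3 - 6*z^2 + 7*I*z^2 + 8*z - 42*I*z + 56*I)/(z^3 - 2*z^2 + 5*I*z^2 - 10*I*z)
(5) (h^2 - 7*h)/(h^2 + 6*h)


(1) = (2*p - 6)/(2*p + 3)
(2) = (n^2 + 5*n + 6)/(n^2 - n)
(3) = (u^2 - 7*u)/(u - 4)
(4) = (z^2 + z*(-4 + 7*I) - 28*I)/(z^2 + 5*I*z)
(5) = (h - 7)/(h + 6)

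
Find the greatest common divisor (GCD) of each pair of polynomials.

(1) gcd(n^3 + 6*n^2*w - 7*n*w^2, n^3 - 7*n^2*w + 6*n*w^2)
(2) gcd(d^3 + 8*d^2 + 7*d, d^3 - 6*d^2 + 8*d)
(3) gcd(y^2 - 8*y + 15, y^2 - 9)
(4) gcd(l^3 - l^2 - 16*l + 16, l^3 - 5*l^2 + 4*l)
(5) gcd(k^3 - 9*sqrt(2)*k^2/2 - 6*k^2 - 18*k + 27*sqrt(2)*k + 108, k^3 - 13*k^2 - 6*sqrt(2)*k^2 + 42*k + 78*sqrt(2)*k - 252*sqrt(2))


(1) = -n^2 + n*w
(2) = d
(3) = y - 3
(4) = l^2 - 5*l + 4
(5) = k^2 + k*(-6*sqrt(2) - 6) + 36*sqrt(2)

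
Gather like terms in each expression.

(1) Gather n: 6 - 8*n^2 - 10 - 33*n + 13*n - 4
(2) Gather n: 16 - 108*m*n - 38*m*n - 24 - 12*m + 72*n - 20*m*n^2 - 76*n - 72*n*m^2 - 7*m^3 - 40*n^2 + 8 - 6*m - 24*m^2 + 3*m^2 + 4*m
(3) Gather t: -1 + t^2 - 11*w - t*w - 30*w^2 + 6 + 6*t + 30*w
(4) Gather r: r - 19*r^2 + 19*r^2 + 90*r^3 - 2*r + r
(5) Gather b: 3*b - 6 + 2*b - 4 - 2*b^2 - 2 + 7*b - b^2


(1) = -8*n^2 - 20*n - 8
(2) = -7*m^3 - 21*m^2 - 14*m + n^2*(-20*m - 40) + n*(-72*m^2 - 146*m - 4)
(3) = t^2 + t*(6 - w) - 30*w^2 + 19*w + 5
(4) = 90*r^3
(5) = -3*b^2 + 12*b - 12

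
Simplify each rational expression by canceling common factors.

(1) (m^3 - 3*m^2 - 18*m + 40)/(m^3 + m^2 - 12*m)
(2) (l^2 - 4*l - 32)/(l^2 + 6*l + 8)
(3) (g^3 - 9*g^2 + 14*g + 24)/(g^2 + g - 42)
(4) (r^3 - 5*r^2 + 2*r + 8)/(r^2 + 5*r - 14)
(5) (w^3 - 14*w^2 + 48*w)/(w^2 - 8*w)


(1) = (m^2 - 7*m + 10)/(m^2 - 3*m)
(2) = (l - 8)/(l + 2)
(3) = (g^2 - 3*g - 4)/(g + 7)
(4) = (r^2 - 3*r - 4)/(r + 7)
(5) = w - 6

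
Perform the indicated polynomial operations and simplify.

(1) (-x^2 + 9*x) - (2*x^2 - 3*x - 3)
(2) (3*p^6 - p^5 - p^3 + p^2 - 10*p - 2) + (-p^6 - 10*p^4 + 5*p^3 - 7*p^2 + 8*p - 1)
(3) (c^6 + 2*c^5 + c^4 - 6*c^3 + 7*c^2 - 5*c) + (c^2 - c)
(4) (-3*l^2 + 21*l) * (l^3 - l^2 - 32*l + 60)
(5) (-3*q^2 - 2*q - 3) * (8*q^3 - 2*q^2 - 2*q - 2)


(1) = -3*x^2 + 12*x + 3
(2) = 2*p^6 - p^5 - 10*p^4 + 4*p^3 - 6*p^2 - 2*p - 3
(3) = c^6 + 2*c^5 + c^4 - 6*c^3 + 8*c^2 - 6*c
(4) = -3*l^5 + 24*l^4 + 75*l^3 - 852*l^2 + 1260*l
(5) = -24*q^5 - 10*q^4 - 14*q^3 + 16*q^2 + 10*q + 6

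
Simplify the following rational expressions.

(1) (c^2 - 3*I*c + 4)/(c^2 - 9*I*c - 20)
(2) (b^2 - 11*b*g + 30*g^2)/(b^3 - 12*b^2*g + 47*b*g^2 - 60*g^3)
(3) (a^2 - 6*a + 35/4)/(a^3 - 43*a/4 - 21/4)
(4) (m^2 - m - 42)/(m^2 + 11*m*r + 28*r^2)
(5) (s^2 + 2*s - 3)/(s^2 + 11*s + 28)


(1) = (c + I)/(c - 5*I)
(2) = (b - 6*g)/(b^2 - 7*b*g + 12*g^2)
(3) = (2*a - 5)/(2*a^2 + 7*a + 3)
(4) = (m^2 - m - 42)/(m^2 + 11*m*r + 28*r^2)
(5) = (s^2 + 2*s - 3)/(s^2 + 11*s + 28)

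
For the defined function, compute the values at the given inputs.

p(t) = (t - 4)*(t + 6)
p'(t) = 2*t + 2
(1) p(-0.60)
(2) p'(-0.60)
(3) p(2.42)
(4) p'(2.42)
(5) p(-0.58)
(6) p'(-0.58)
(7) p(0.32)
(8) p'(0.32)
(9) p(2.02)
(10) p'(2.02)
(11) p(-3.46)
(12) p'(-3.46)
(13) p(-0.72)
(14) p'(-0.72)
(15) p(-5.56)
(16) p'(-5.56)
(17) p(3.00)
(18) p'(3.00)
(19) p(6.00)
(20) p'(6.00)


(1) = -24.84
(2) = 0.80
(3) = -13.30
(4) = 6.84
(5) = -24.82
(6) = 0.84
(7) = -23.26
(8) = 2.64
(9) = -15.88
(10) = 6.04
(11) = -18.95
(12) = -4.92
(13) = -24.92
(14) = 0.56
(15) = -4.21
(16) = -9.12
(17) = -9.00
(18) = 8.00
(19) = 24.00
(20) = 14.00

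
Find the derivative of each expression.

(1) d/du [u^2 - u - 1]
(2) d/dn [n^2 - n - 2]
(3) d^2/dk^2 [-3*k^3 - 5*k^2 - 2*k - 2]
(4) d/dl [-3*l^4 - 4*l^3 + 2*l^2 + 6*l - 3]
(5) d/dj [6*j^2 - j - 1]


(1) = 2*u - 1
(2) = 2*n - 1
(3) = -18*k - 10
(4) = -12*l^3 - 12*l^2 + 4*l + 6
(5) = 12*j - 1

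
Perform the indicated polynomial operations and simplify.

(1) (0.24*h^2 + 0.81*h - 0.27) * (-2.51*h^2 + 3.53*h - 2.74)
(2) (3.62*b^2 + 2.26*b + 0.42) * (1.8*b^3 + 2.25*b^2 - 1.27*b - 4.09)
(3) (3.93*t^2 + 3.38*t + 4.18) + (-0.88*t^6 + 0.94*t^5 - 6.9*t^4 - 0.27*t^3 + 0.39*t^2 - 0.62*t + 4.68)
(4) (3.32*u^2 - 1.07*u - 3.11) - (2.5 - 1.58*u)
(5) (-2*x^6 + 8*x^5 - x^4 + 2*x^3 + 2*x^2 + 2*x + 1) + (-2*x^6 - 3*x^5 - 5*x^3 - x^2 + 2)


(1) = -0.6024*h^4 - 1.1859*h^3 + 2.8794*h^2 - 3.1725*h + 0.7398
(2) = 6.516*b^5 + 12.213*b^4 + 1.2436*b^3 - 16.731*b^2 - 9.7768*b - 1.7178
(3) = -0.88*t^6 + 0.94*t^5 - 6.9*t^4 - 0.27*t^3 + 4.32*t^2 + 2.76*t + 8.86
(4) = 3.32*u^2 + 0.51*u - 5.61
(5) = -4*x^6 + 5*x^5 - x^4 - 3*x^3 + x^2 + 2*x + 3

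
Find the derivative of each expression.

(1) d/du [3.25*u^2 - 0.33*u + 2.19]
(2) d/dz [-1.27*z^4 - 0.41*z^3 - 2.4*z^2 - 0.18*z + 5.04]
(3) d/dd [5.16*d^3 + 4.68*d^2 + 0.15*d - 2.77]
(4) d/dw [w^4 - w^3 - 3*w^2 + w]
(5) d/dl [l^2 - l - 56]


(1) = 6.5*u - 0.33
(2) = -5.08*z^3 - 1.23*z^2 - 4.8*z - 0.18
(3) = 15.48*d^2 + 9.36*d + 0.15
(4) = 4*w^3 - 3*w^2 - 6*w + 1
(5) = 2*l - 1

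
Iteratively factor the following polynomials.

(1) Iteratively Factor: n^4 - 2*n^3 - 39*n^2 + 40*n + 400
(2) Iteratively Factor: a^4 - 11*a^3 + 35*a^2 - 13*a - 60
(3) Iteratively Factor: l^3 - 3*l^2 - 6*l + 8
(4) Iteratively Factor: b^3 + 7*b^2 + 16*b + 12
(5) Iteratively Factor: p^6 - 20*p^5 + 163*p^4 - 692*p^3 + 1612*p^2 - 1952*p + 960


(1) = (n - 5)*(n^3 + 3*n^2 - 24*n - 80) = (n - 5)*(n + 4)*(n^2 - n - 20) = (n - 5)*(n + 4)^2*(n - 5)
(2) = (a + 1)*(a^3 - 12*a^2 + 47*a - 60) = (a - 3)*(a + 1)*(a^2 - 9*a + 20) = (a - 5)*(a - 3)*(a + 1)*(a - 4)
(3) = (l - 1)*(l^2 - 2*l - 8) = (l - 1)*(l + 2)*(l - 4)
(4) = (b + 2)*(b^2 + 5*b + 6) = (b + 2)^2*(b + 3)
(5) = (p - 2)*(p^5 - 18*p^4 + 127*p^3 - 438*p^2 + 736*p - 480) = (p - 2)^2*(p^4 - 16*p^3 + 95*p^2 - 248*p + 240) = (p - 5)*(p - 2)^2*(p^3 - 11*p^2 + 40*p - 48) = (p - 5)*(p - 3)*(p - 2)^2*(p^2 - 8*p + 16) = (p - 5)*(p - 4)*(p - 3)*(p - 2)^2*(p - 4)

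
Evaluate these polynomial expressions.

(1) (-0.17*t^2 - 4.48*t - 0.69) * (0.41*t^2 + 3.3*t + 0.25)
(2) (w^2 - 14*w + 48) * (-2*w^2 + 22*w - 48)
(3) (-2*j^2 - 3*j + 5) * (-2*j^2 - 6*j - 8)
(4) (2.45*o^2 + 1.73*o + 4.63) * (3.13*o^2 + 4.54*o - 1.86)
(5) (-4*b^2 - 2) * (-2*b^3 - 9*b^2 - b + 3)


(1) = -0.0697*t^4 - 2.3978*t^3 - 15.1094*t^2 - 3.397*t - 0.1725
(2) = -2*w^4 + 50*w^3 - 452*w^2 + 1728*w - 2304
(3) = 4*j^4 + 18*j^3 + 24*j^2 - 6*j - 40
(4) = 7.6685*o^4 + 16.5379*o^3 + 17.7891*o^2 + 17.8024*o - 8.6118
(5) = 8*b^5 + 36*b^4 + 8*b^3 + 6*b^2 + 2*b - 6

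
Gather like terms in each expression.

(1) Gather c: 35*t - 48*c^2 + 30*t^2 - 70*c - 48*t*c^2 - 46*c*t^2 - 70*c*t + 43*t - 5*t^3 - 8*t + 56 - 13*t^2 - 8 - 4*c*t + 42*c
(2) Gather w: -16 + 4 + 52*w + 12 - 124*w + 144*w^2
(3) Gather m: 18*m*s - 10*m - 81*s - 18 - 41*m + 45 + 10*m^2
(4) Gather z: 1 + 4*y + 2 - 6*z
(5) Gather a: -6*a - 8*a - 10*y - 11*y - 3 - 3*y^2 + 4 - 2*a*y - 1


(1) = c^2*(-48*t - 48) + c*(-46*t^2 - 74*t - 28) - 5*t^3 + 17*t^2 + 70*t + 48
(2) = 144*w^2 - 72*w
(3) = 10*m^2 + m*(18*s - 51) - 81*s + 27
(4) = 4*y - 6*z + 3
(5) = a*(-2*y - 14) - 3*y^2 - 21*y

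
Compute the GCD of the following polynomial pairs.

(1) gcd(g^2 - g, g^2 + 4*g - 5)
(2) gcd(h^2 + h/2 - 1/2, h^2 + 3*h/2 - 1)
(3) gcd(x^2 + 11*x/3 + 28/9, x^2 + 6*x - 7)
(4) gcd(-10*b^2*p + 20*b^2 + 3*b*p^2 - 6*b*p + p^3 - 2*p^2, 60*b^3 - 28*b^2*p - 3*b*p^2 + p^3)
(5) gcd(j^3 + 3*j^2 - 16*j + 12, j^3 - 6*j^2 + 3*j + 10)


(1) = gcd(g*(g - 1), (g - 1)*(g + 5)) = g - 1
(2) = gcd((h - 1/2)*(h + 1), (h - 1/2)*(h + 2)) = h - 1/2
(3) = gcd((x + 4/3)*(x + 7/3), (x - 1)*(x + 7)) = 1
(4) = -10*b^2 + 3*b*p + p^2
(5) = j - 2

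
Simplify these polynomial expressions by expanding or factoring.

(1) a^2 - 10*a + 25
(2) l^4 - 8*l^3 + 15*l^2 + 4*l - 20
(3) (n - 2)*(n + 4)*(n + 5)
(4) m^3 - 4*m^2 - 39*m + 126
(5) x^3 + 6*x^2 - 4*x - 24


(1) = (a - 5)^2
(2) = (l - 5)*(l - 2)^2*(l + 1)
(3) = n^3 + 7*n^2 + 2*n - 40
(4) = (m - 7)*(m - 3)*(m + 6)
(5) = (x - 2)*(x + 2)*(x + 6)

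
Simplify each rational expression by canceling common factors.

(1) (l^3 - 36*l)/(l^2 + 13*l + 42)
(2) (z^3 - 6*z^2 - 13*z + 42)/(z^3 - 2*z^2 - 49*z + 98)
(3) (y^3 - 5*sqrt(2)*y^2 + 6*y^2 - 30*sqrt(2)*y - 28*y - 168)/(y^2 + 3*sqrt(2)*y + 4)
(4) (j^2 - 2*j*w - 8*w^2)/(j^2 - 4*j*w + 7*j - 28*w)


(1) = (l^2 - 6*l)/(l + 7)
(2) = (z + 3)/(z + 7)
(3) = (y^2 + y*(6 - 7*sqrt(2)) - 42*sqrt(2))/(y + sqrt(2))
(4) = (j + 2*w)/(j + 7)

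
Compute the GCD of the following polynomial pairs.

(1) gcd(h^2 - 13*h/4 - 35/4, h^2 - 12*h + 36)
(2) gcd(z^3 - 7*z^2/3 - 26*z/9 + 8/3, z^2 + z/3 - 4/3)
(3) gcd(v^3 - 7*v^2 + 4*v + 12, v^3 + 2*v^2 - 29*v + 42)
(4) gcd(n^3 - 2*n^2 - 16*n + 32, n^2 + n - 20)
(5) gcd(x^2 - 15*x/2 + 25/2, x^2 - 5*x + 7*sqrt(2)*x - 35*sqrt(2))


(1) = 1
(2) = gcd((z - 3)*(z - 2/3)*(z + 4/3), (z - 1)*(z + 4/3)) = z + 4/3
(3) = v - 2
(4) = n - 4
(5) = x - 5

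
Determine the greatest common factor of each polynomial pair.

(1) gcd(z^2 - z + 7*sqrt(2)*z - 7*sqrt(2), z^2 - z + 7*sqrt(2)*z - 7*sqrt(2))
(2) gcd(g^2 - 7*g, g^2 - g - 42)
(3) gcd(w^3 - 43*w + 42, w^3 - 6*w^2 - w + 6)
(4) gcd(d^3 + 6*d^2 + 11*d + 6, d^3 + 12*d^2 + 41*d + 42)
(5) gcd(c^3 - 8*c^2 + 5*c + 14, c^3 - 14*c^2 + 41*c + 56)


(1) = gcd((z - 1)*(z + 7*sqrt(2)), (z - 1)*(z + 7*sqrt(2))) = z^2 + z*(-1 + 7*sqrt(2)) - 7*sqrt(2)
(2) = g - 7
(3) = w^2 - 7*w + 6
(4) = d^2 + 5*d + 6
(5) = c^2 - 6*c - 7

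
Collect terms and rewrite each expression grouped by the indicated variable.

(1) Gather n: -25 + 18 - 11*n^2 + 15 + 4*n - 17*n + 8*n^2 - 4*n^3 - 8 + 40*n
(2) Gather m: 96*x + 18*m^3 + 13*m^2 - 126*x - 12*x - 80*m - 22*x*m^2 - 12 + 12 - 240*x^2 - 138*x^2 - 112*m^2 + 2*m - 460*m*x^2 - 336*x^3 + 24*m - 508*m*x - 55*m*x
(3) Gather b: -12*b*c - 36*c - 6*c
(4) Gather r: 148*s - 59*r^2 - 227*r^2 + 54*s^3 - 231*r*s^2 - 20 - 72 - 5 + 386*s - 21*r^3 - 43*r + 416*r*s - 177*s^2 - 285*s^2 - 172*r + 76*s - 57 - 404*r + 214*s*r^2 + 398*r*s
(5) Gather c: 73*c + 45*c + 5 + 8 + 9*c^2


(1) = -4*n^3 - 3*n^2 + 27*n
(2) = 18*m^3 + m^2*(-22*x - 99) + m*(-460*x^2 - 563*x - 54) - 336*x^3 - 378*x^2 - 42*x
(3) = -12*b*c - 42*c
(4) = -21*r^3 + r^2*(214*s - 286) + r*(-231*s^2 + 814*s - 619) + 54*s^3 - 462*s^2 + 610*s - 154
(5) = 9*c^2 + 118*c + 13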